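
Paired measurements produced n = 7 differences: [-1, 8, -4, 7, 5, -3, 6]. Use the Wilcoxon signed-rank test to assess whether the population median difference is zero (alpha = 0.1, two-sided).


Step 1: Drop any zero differences (none here) and take |d_i|.
|d| = [1, 8, 4, 7, 5, 3, 6]
Step 2: Midrank |d_i| (ties get averaged ranks).
ranks: |1|->1, |8|->7, |4|->3, |7|->6, |5|->4, |3|->2, |6|->5
Step 3: Attach original signs; sum ranks with positive sign and with negative sign.
W+ = 7 + 6 + 4 + 5 = 22
W- = 1 + 3 + 2 = 6
(Check: W+ + W- = 28 should equal n(n+1)/2 = 28.)
Step 4: Test statistic W = min(W+, W-) = 6.
Step 5: No ties, so the exact null distribution over the 2^7 = 128 sign assignments gives the two-sided p-value = 0.218750.
Step 6: alpha = 0.1. fail to reject H0.

W+ = 22, W- = 6, W = min = 6, p = 0.218750, fail to reject H0.


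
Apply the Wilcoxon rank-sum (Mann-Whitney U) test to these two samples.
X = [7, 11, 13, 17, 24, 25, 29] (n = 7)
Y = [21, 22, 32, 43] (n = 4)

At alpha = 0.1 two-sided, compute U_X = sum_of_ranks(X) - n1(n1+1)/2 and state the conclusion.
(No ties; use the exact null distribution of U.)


Step 1: Combine and sort all 11 observations; assign midranks.
sorted (value, group): (7,X), (11,X), (13,X), (17,X), (21,Y), (22,Y), (24,X), (25,X), (29,X), (32,Y), (43,Y)
ranks: 7->1, 11->2, 13->3, 17->4, 21->5, 22->6, 24->7, 25->8, 29->9, 32->10, 43->11
Step 2: Rank sum for X: R1 = 1 + 2 + 3 + 4 + 7 + 8 + 9 = 34.
Step 3: U_X = R1 - n1(n1+1)/2 = 34 - 7*8/2 = 34 - 28 = 6.
       U_Y = n1*n2 - U_X = 28 - 6 = 22.
Step 4: No ties, so the exact null distribution of U (based on enumerating the C(11,7) = 330 equally likely rank assignments) gives the two-sided p-value.
Step 5: p-value = 0.163636; compare to alpha = 0.1. fail to reject H0.

U_X = 6, p = 0.163636, fail to reject H0 at alpha = 0.1.


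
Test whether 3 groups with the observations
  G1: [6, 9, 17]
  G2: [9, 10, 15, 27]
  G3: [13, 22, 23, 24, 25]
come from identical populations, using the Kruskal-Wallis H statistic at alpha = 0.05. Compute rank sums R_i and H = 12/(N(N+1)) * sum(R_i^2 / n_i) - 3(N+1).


Step 1: Combine all N = 12 observations and assign midranks.
sorted (value, group, rank): (6,G1,1), (9,G1,2.5), (9,G2,2.5), (10,G2,4), (13,G3,5), (15,G2,6), (17,G1,7), (22,G3,8), (23,G3,9), (24,G3,10), (25,G3,11), (27,G2,12)
Step 2: Sum ranks within each group.
R_1 = 10.5 (n_1 = 3)
R_2 = 24.5 (n_2 = 4)
R_3 = 43 (n_3 = 5)
Step 3: H = 12/(N(N+1)) * sum(R_i^2/n_i) - 3(N+1)
     = 12/(12*13) * (10.5^2/3 + 24.5^2/4 + 43^2/5) - 3*13
     = 0.076923 * 556.612 - 39
     = 3.816346.
Step 4: Ties present; correction factor C = 1 - 6/(12^3 - 12) = 0.996503. Corrected H = 3.816346 / 0.996503 = 3.829737.
Step 5: Under H0, H ~ chi^2(2); p-value = 0.147361.
Step 6: alpha = 0.05. fail to reject H0.

H = 3.8297, df = 2, p = 0.147361, fail to reject H0.


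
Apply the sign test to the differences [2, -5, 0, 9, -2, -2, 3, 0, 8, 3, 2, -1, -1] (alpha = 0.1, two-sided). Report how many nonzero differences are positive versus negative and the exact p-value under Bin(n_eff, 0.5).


Step 1: Discard zero differences. Original n = 13; n_eff = number of nonzero differences = 11.
Nonzero differences (with sign): +2, -5, +9, -2, -2, +3, +8, +3, +2, -1, -1
Step 2: Count signs: positive = 6, negative = 5.
Step 3: Under H0: P(positive) = 0.5, so the number of positives S ~ Bin(11, 0.5).
Step 4: Two-sided exact p-value = sum of Bin(11,0.5) probabilities at or below the observed probability = 1.000000.
Step 5: alpha = 0.1. fail to reject H0.

n_eff = 11, pos = 6, neg = 5, p = 1.000000, fail to reject H0.


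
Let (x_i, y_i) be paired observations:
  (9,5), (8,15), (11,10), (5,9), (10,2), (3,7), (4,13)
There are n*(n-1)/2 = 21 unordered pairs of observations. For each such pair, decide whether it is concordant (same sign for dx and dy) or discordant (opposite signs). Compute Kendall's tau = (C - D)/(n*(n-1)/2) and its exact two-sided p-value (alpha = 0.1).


Step 1: Enumerate the 21 unordered pairs (i,j) with i<j and classify each by sign(x_j-x_i) * sign(y_j-y_i).
  (1,2):dx=-1,dy=+10->D; (1,3):dx=+2,dy=+5->C; (1,4):dx=-4,dy=+4->D; (1,5):dx=+1,dy=-3->D
  (1,6):dx=-6,dy=+2->D; (1,7):dx=-5,dy=+8->D; (2,3):dx=+3,dy=-5->D; (2,4):dx=-3,dy=-6->C
  (2,5):dx=+2,dy=-13->D; (2,6):dx=-5,dy=-8->C; (2,7):dx=-4,dy=-2->C; (3,4):dx=-6,dy=-1->C
  (3,5):dx=-1,dy=-8->C; (3,6):dx=-8,dy=-3->C; (3,7):dx=-7,dy=+3->D; (4,5):dx=+5,dy=-7->D
  (4,6):dx=-2,dy=-2->C; (4,7):dx=-1,dy=+4->D; (5,6):dx=-7,dy=+5->D; (5,7):dx=-6,dy=+11->D
  (6,7):dx=+1,dy=+6->C
Step 2: C = 9, D = 12, total pairs = 21.
Step 3: tau = (C - D)/(n(n-1)/2) = (9 - 12)/21 = -0.142857.
Step 4: Exact two-sided p-value (enumerate n! = 5040 permutations of y under H0): p = 0.772619.
Step 5: alpha = 0.1. fail to reject H0.

tau_b = -0.1429 (C=9, D=12), p = 0.772619, fail to reject H0.


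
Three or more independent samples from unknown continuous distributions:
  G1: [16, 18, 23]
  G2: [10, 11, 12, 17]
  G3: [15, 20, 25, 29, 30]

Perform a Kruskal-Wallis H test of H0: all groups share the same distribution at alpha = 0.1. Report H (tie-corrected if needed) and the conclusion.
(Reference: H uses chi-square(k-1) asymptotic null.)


Step 1: Combine all N = 12 observations and assign midranks.
sorted (value, group, rank): (10,G2,1), (11,G2,2), (12,G2,3), (15,G3,4), (16,G1,5), (17,G2,6), (18,G1,7), (20,G3,8), (23,G1,9), (25,G3,10), (29,G3,11), (30,G3,12)
Step 2: Sum ranks within each group.
R_1 = 21 (n_1 = 3)
R_2 = 12 (n_2 = 4)
R_3 = 45 (n_3 = 5)
Step 3: H = 12/(N(N+1)) * sum(R_i^2/n_i) - 3(N+1)
     = 12/(12*13) * (21^2/3 + 12^2/4 + 45^2/5) - 3*13
     = 0.076923 * 588 - 39
     = 6.230769.
Step 4: No ties, so H is used without correction.
Step 5: Under H0, H ~ chi^2(2); p-value = 0.044361.
Step 6: alpha = 0.1. reject H0.

H = 6.2308, df = 2, p = 0.044361, reject H0.


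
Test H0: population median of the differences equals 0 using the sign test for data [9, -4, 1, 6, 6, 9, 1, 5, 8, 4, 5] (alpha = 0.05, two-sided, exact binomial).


Step 1: Discard zero differences. Original n = 11; n_eff = number of nonzero differences = 11.
Nonzero differences (with sign): +9, -4, +1, +6, +6, +9, +1, +5, +8, +4, +5
Step 2: Count signs: positive = 10, negative = 1.
Step 3: Under H0: P(positive) = 0.5, so the number of positives S ~ Bin(11, 0.5).
Step 4: Two-sided exact p-value = sum of Bin(11,0.5) probabilities at or below the observed probability = 0.011719.
Step 5: alpha = 0.05. reject H0.

n_eff = 11, pos = 10, neg = 1, p = 0.011719, reject H0.


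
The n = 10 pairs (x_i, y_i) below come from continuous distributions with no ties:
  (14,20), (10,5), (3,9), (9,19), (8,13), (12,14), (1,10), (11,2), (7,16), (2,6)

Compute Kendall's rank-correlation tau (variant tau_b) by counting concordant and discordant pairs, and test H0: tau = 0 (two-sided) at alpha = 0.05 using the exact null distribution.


Step 1: Enumerate the 45 unordered pairs (i,j) with i<j and classify each by sign(x_j-x_i) * sign(y_j-y_i).
  (1,2):dx=-4,dy=-15->C; (1,3):dx=-11,dy=-11->C; (1,4):dx=-5,dy=-1->C; (1,5):dx=-6,dy=-7->C
  (1,6):dx=-2,dy=-6->C; (1,7):dx=-13,dy=-10->C; (1,8):dx=-3,dy=-18->C; (1,9):dx=-7,dy=-4->C
  (1,10):dx=-12,dy=-14->C; (2,3):dx=-7,dy=+4->D; (2,4):dx=-1,dy=+14->D; (2,5):dx=-2,dy=+8->D
  (2,6):dx=+2,dy=+9->C; (2,7):dx=-9,dy=+5->D; (2,8):dx=+1,dy=-3->D; (2,9):dx=-3,dy=+11->D
  (2,10):dx=-8,dy=+1->D; (3,4):dx=+6,dy=+10->C; (3,5):dx=+5,dy=+4->C; (3,6):dx=+9,dy=+5->C
  (3,7):dx=-2,dy=+1->D; (3,8):dx=+8,dy=-7->D; (3,9):dx=+4,dy=+7->C; (3,10):dx=-1,dy=-3->C
  (4,5):dx=-1,dy=-6->C; (4,6):dx=+3,dy=-5->D; (4,7):dx=-8,dy=-9->C; (4,8):dx=+2,dy=-17->D
  (4,9):dx=-2,dy=-3->C; (4,10):dx=-7,dy=-13->C; (5,6):dx=+4,dy=+1->C; (5,7):dx=-7,dy=-3->C
  (5,8):dx=+3,dy=-11->D; (5,9):dx=-1,dy=+3->D; (5,10):dx=-6,dy=-7->C; (6,7):dx=-11,dy=-4->C
  (6,8):dx=-1,dy=-12->C; (6,9):dx=-5,dy=+2->D; (6,10):dx=-10,dy=-8->C; (7,8):dx=+10,dy=-8->D
  (7,9):dx=+6,dy=+6->C; (7,10):dx=+1,dy=-4->D; (8,9):dx=-4,dy=+14->D; (8,10):dx=-9,dy=+4->D
  (9,10):dx=-5,dy=-10->C
Step 2: C = 27, D = 18, total pairs = 45.
Step 3: tau = (C - D)/(n(n-1)/2) = (27 - 18)/45 = 0.200000.
Step 4: Exact two-sided p-value (enumerate n! = 3628800 permutations of y under H0): p = 0.484313.
Step 5: alpha = 0.05. fail to reject H0.

tau_b = 0.2000 (C=27, D=18), p = 0.484313, fail to reject H0.


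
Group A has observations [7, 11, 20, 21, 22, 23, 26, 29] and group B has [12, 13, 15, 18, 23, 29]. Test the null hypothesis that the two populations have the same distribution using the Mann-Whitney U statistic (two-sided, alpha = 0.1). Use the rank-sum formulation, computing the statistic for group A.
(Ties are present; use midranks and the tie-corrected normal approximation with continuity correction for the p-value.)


Step 1: Combine and sort all 14 observations; assign midranks.
sorted (value, group): (7,X), (11,X), (12,Y), (13,Y), (15,Y), (18,Y), (20,X), (21,X), (22,X), (23,X), (23,Y), (26,X), (29,X), (29,Y)
ranks: 7->1, 11->2, 12->3, 13->4, 15->5, 18->6, 20->7, 21->8, 22->9, 23->10.5, 23->10.5, 26->12, 29->13.5, 29->13.5
Step 2: Rank sum for X: R1 = 1 + 2 + 7 + 8 + 9 + 10.5 + 12 + 13.5 = 63.
Step 3: U_X = R1 - n1(n1+1)/2 = 63 - 8*9/2 = 63 - 36 = 27.
       U_Y = n1*n2 - U_X = 48 - 27 = 21.
Step 4: Ties are present, so use the tie-corrected normal approximation (with continuity correction) for the p-value.
Step 5: p-value = 0.746347; compare to alpha = 0.1. fail to reject H0.

U_X = 27, p = 0.746347, fail to reject H0 at alpha = 0.1.


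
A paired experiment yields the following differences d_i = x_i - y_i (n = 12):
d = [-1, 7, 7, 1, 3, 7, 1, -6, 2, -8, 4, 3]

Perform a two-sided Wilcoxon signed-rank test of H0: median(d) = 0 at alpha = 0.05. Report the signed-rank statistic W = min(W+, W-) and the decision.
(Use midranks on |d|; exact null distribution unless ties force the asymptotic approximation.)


Step 1: Drop any zero differences (none here) and take |d_i|.
|d| = [1, 7, 7, 1, 3, 7, 1, 6, 2, 8, 4, 3]
Step 2: Midrank |d_i| (ties get averaged ranks).
ranks: |1|->2, |7|->10, |7|->10, |1|->2, |3|->5.5, |7|->10, |1|->2, |6|->8, |2|->4, |8|->12, |4|->7, |3|->5.5
Step 3: Attach original signs; sum ranks with positive sign and with negative sign.
W+ = 10 + 10 + 2 + 5.5 + 10 + 2 + 4 + 7 + 5.5 = 56
W- = 2 + 8 + 12 = 22
(Check: W+ + W- = 78 should equal n(n+1)/2 = 78.)
Step 4: Test statistic W = min(W+, W-) = 22.
Step 5: Ties in |d|, so use the tie-corrected normal approximation.
        E[W] = n(n+1)/4 = 12*13/4 = 39.
        Tie groups: |d|=1 (t=3), |d|=3 (t=2), |d|=7 (t=3); sum(t^3 - t) = 54.
        Var[W] = n(n+1)(2n+1)/24 - sum(t^3-t)/48 = 3900/24 - 54/48 = 161.375.
        z = (W - E[W]) / sqrt(Var[W]) = (22 - 39) / 12.7033 = -1.3382.
        Two-sided p = 2*Phi(z) = 0.180821.
Step 6: alpha = 0.05. fail to reject H0.

W+ = 56, W- = 22, W = min = 22, p = 0.180821, fail to reject H0.


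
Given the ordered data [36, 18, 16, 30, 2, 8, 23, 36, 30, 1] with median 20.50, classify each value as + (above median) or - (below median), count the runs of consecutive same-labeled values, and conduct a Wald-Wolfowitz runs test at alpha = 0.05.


Step 1: Compute median = 20.50; label A = above, B = below.
Labels in order: ABBABBAAAB  (n_A = 5, n_B = 5)
Step 2: Count runs R = 6.
Step 3: Under H0 (random ordering), E[R] = 2*n_A*n_B/(n_A+n_B) + 1 = 2*5*5/10 + 1 = 6.0000.
        Var[R] = 2*n_A*n_B*(2*n_A*n_B - n_A - n_B) / ((n_A+n_B)^2 * (n_A+n_B-1)) = 2000/900 = 2.2222.
        SD[R] = 1.4907.
Step 4: R = E[R], so z = 0 with no continuity correction.
Step 5: Two-sided p-value via normal approximation = 2*(1 - Phi(|z|)) = 1.000000.
Step 6: alpha = 0.05. fail to reject H0.

R = 6, z = 0.0000, p = 1.000000, fail to reject H0.


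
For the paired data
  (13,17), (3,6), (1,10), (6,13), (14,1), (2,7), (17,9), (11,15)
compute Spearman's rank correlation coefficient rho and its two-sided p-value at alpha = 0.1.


Step 1: Rank x and y separately (midranks; no ties here).
rank(x): 13->6, 3->3, 1->1, 6->4, 14->7, 2->2, 17->8, 11->5
rank(y): 17->8, 6->2, 10->5, 13->6, 1->1, 7->3, 9->4, 15->7
Step 2: d_i = R_x(i) - R_y(i); compute d_i^2.
  (6-8)^2=4, (3-2)^2=1, (1-5)^2=16, (4-6)^2=4, (7-1)^2=36, (2-3)^2=1, (8-4)^2=16, (5-7)^2=4
sum(d^2) = 82.
Step 3: rho = 1 - 6*82 / (8*(8^2 - 1)) = 1 - 492/504 = 0.023810.
Step 4: Under H0, t = rho * sqrt((n-2)/(1-rho^2)) = 0.0583 ~ t(6).
Step 5: Two-sided p-value from the t-distribution with 6 df = 0.955374.
Step 6: alpha = 0.1. fail to reject H0.

rho = 0.0238, p = 0.955374, fail to reject H0 at alpha = 0.1.


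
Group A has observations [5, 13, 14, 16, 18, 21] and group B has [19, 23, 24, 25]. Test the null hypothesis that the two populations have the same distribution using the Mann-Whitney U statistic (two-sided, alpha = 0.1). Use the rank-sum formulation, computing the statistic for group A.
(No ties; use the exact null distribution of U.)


Step 1: Combine and sort all 10 observations; assign midranks.
sorted (value, group): (5,X), (13,X), (14,X), (16,X), (18,X), (19,Y), (21,X), (23,Y), (24,Y), (25,Y)
ranks: 5->1, 13->2, 14->3, 16->4, 18->5, 19->6, 21->7, 23->8, 24->9, 25->10
Step 2: Rank sum for X: R1 = 1 + 2 + 3 + 4 + 5 + 7 = 22.
Step 3: U_X = R1 - n1(n1+1)/2 = 22 - 6*7/2 = 22 - 21 = 1.
       U_Y = n1*n2 - U_X = 24 - 1 = 23.
Step 4: No ties, so the exact null distribution of U (based on enumerating the C(10,6) = 210 equally likely rank assignments) gives the two-sided p-value.
Step 5: p-value = 0.019048; compare to alpha = 0.1. reject H0.

U_X = 1, p = 0.019048, reject H0 at alpha = 0.1.


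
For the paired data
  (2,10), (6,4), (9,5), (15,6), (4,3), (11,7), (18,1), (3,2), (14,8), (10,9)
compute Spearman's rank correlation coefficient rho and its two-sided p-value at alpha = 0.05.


Step 1: Rank x and y separately (midranks; no ties here).
rank(x): 2->1, 6->4, 9->5, 15->9, 4->3, 11->7, 18->10, 3->2, 14->8, 10->6
rank(y): 10->10, 4->4, 5->5, 6->6, 3->3, 7->7, 1->1, 2->2, 8->8, 9->9
Step 2: d_i = R_x(i) - R_y(i); compute d_i^2.
  (1-10)^2=81, (4-4)^2=0, (5-5)^2=0, (9-6)^2=9, (3-3)^2=0, (7-7)^2=0, (10-1)^2=81, (2-2)^2=0, (8-8)^2=0, (6-9)^2=9
sum(d^2) = 180.
Step 3: rho = 1 - 6*180 / (10*(10^2 - 1)) = 1 - 1080/990 = -0.090909.
Step 4: Under H0, t = rho * sqrt((n-2)/(1-rho^2)) = -0.2582 ~ t(8).
Step 5: Two-sided p-value from the t-distribution with 8 df = 0.802772.
Step 6: alpha = 0.05. fail to reject H0.

rho = -0.0909, p = 0.802772, fail to reject H0 at alpha = 0.05.


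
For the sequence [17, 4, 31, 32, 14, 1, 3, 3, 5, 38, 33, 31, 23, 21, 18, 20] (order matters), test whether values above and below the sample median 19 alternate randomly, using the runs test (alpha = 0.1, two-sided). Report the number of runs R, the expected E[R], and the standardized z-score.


Step 1: Compute median = 19; label A = above, B = below.
Labels in order: BBAABBBBBAAAAABA  (n_A = 8, n_B = 8)
Step 2: Count runs R = 6.
Step 3: Under H0 (random ordering), E[R] = 2*n_A*n_B/(n_A+n_B) + 1 = 2*8*8/16 + 1 = 9.0000.
        Var[R] = 2*n_A*n_B*(2*n_A*n_B - n_A - n_B) / ((n_A+n_B)^2 * (n_A+n_B-1)) = 14336/3840 = 3.7333.
        SD[R] = 1.9322.
Step 4: Continuity-corrected z = (R + 0.5 - E[R]) / SD[R] = (6 + 0.5 - 9.0000) / 1.9322 = -1.2939.
Step 5: Two-sided p-value via normal approximation = 2*(1 - Phi(|z|)) = 0.195709.
Step 6: alpha = 0.1. fail to reject H0.

R = 6, z = -1.2939, p = 0.195709, fail to reject H0.


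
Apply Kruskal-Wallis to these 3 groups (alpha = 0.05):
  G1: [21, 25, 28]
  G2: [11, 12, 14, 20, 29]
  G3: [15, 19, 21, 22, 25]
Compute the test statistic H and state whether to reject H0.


Step 1: Combine all N = 13 observations and assign midranks.
sorted (value, group, rank): (11,G2,1), (12,G2,2), (14,G2,3), (15,G3,4), (19,G3,5), (20,G2,6), (21,G1,7.5), (21,G3,7.5), (22,G3,9), (25,G1,10.5), (25,G3,10.5), (28,G1,12), (29,G2,13)
Step 2: Sum ranks within each group.
R_1 = 30 (n_1 = 3)
R_2 = 25 (n_2 = 5)
R_3 = 36 (n_3 = 5)
Step 3: H = 12/(N(N+1)) * sum(R_i^2/n_i) - 3(N+1)
     = 12/(13*14) * (30^2/3 + 25^2/5 + 36^2/5) - 3*14
     = 0.065934 * 684.2 - 42
     = 3.112088.
Step 4: Ties present; correction factor C = 1 - 12/(13^3 - 13) = 0.994505. Corrected H = 3.112088 / 0.994505 = 3.129282.
Step 5: Under H0, H ~ chi^2(2); p-value = 0.209163.
Step 6: alpha = 0.05. fail to reject H0.

H = 3.1293, df = 2, p = 0.209163, fail to reject H0.


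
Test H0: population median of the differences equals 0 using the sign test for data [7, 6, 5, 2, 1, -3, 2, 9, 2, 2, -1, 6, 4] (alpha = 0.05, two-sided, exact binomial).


Step 1: Discard zero differences. Original n = 13; n_eff = number of nonzero differences = 13.
Nonzero differences (with sign): +7, +6, +5, +2, +1, -3, +2, +9, +2, +2, -1, +6, +4
Step 2: Count signs: positive = 11, negative = 2.
Step 3: Under H0: P(positive) = 0.5, so the number of positives S ~ Bin(13, 0.5).
Step 4: Two-sided exact p-value = sum of Bin(13,0.5) probabilities at or below the observed probability = 0.022461.
Step 5: alpha = 0.05. reject H0.

n_eff = 13, pos = 11, neg = 2, p = 0.022461, reject H0.


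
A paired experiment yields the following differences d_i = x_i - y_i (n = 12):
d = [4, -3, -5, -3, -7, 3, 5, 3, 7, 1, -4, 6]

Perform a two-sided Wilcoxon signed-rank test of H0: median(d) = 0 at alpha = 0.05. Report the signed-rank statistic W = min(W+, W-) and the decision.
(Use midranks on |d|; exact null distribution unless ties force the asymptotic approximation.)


Step 1: Drop any zero differences (none here) and take |d_i|.
|d| = [4, 3, 5, 3, 7, 3, 5, 3, 7, 1, 4, 6]
Step 2: Midrank |d_i| (ties get averaged ranks).
ranks: |4|->6.5, |3|->3.5, |5|->8.5, |3|->3.5, |7|->11.5, |3|->3.5, |5|->8.5, |3|->3.5, |7|->11.5, |1|->1, |4|->6.5, |6|->10
Step 3: Attach original signs; sum ranks with positive sign and with negative sign.
W+ = 6.5 + 3.5 + 8.5 + 3.5 + 11.5 + 1 + 10 = 44.5
W- = 3.5 + 8.5 + 3.5 + 11.5 + 6.5 = 33.5
(Check: W+ + W- = 78 should equal n(n+1)/2 = 78.)
Step 4: Test statistic W = min(W+, W-) = 33.5.
Step 5: Ties in |d|, so use the tie-corrected normal approximation.
        E[W] = n(n+1)/4 = 12*13/4 = 39.
        Tie groups: |d|=3 (t=4), |d|=4 (t=2), |d|=5 (t=2), |d|=7 (t=2); sum(t^3 - t) = 78.
        Var[W] = n(n+1)(2n+1)/24 - sum(t^3-t)/48 = 3900/24 - 78/48 = 160.875.
        z = (W - E[W]) / sqrt(Var[W]) = (33.5 - 39) / 12.6837 = -0.4336.
        Two-sided p = 2*Phi(z) = 0.664558.
Step 6: alpha = 0.05. fail to reject H0.

W+ = 44.5, W- = 33.5, W = min = 33.5, p = 0.664558, fail to reject H0.


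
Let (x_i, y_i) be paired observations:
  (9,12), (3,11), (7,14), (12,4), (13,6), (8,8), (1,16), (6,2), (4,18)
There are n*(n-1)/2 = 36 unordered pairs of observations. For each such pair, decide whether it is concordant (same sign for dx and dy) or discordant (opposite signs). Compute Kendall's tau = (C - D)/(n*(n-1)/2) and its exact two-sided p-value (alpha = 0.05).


Step 1: Enumerate the 36 unordered pairs (i,j) with i<j and classify each by sign(x_j-x_i) * sign(y_j-y_i).
  (1,2):dx=-6,dy=-1->C; (1,3):dx=-2,dy=+2->D; (1,4):dx=+3,dy=-8->D; (1,5):dx=+4,dy=-6->D
  (1,6):dx=-1,dy=-4->C; (1,7):dx=-8,dy=+4->D; (1,8):dx=-3,dy=-10->C; (1,9):dx=-5,dy=+6->D
  (2,3):dx=+4,dy=+3->C; (2,4):dx=+9,dy=-7->D; (2,5):dx=+10,dy=-5->D; (2,6):dx=+5,dy=-3->D
  (2,7):dx=-2,dy=+5->D; (2,8):dx=+3,dy=-9->D; (2,9):dx=+1,dy=+7->C; (3,4):dx=+5,dy=-10->D
  (3,5):dx=+6,dy=-8->D; (3,6):dx=+1,dy=-6->D; (3,7):dx=-6,dy=+2->D; (3,8):dx=-1,dy=-12->C
  (3,9):dx=-3,dy=+4->D; (4,5):dx=+1,dy=+2->C; (4,6):dx=-4,dy=+4->D; (4,7):dx=-11,dy=+12->D
  (4,8):dx=-6,dy=-2->C; (4,9):dx=-8,dy=+14->D; (5,6):dx=-5,dy=+2->D; (5,7):dx=-12,dy=+10->D
  (5,8):dx=-7,dy=-4->C; (5,9):dx=-9,dy=+12->D; (6,7):dx=-7,dy=+8->D; (6,8):dx=-2,dy=-6->C
  (6,9):dx=-4,dy=+10->D; (7,8):dx=+5,dy=-14->D; (7,9):dx=+3,dy=+2->C; (8,9):dx=-2,dy=+16->D
Step 2: C = 11, D = 25, total pairs = 36.
Step 3: tau = (C - D)/(n(n-1)/2) = (11 - 25)/36 = -0.388889.
Step 4: Exact two-sided p-value (enumerate n! = 362880 permutations of y under H0): p = 0.180181.
Step 5: alpha = 0.05. fail to reject H0.

tau_b = -0.3889 (C=11, D=25), p = 0.180181, fail to reject H0.


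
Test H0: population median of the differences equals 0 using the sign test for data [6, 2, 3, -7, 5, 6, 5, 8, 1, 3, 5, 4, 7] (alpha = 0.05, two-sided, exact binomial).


Step 1: Discard zero differences. Original n = 13; n_eff = number of nonzero differences = 13.
Nonzero differences (with sign): +6, +2, +3, -7, +5, +6, +5, +8, +1, +3, +5, +4, +7
Step 2: Count signs: positive = 12, negative = 1.
Step 3: Under H0: P(positive) = 0.5, so the number of positives S ~ Bin(13, 0.5).
Step 4: Two-sided exact p-value = sum of Bin(13,0.5) probabilities at or below the observed probability = 0.003418.
Step 5: alpha = 0.05. reject H0.

n_eff = 13, pos = 12, neg = 1, p = 0.003418, reject H0.


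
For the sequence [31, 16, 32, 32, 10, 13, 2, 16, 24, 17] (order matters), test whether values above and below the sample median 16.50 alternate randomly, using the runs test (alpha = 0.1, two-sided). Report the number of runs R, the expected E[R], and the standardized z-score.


Step 1: Compute median = 16.50; label A = above, B = below.
Labels in order: ABAABBBBAA  (n_A = 5, n_B = 5)
Step 2: Count runs R = 5.
Step 3: Under H0 (random ordering), E[R] = 2*n_A*n_B/(n_A+n_B) + 1 = 2*5*5/10 + 1 = 6.0000.
        Var[R] = 2*n_A*n_B*(2*n_A*n_B - n_A - n_B) / ((n_A+n_B)^2 * (n_A+n_B-1)) = 2000/900 = 2.2222.
        SD[R] = 1.4907.
Step 4: Continuity-corrected z = (R + 0.5 - E[R]) / SD[R] = (5 + 0.5 - 6.0000) / 1.4907 = -0.3354.
Step 5: Two-sided p-value via normal approximation = 2*(1 - Phi(|z|)) = 0.737316.
Step 6: alpha = 0.1. fail to reject H0.

R = 5, z = -0.3354, p = 0.737316, fail to reject H0.


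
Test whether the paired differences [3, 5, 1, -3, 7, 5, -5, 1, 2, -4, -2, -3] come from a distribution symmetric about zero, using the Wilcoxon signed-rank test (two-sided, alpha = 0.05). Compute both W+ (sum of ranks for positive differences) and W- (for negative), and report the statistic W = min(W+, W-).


Step 1: Drop any zero differences (none here) and take |d_i|.
|d| = [3, 5, 1, 3, 7, 5, 5, 1, 2, 4, 2, 3]
Step 2: Midrank |d_i| (ties get averaged ranks).
ranks: |3|->6, |5|->10, |1|->1.5, |3|->6, |7|->12, |5|->10, |5|->10, |1|->1.5, |2|->3.5, |4|->8, |2|->3.5, |3|->6
Step 3: Attach original signs; sum ranks with positive sign and with negative sign.
W+ = 6 + 10 + 1.5 + 12 + 10 + 1.5 + 3.5 = 44.5
W- = 6 + 10 + 8 + 3.5 + 6 = 33.5
(Check: W+ + W- = 78 should equal n(n+1)/2 = 78.)
Step 4: Test statistic W = min(W+, W-) = 33.5.
Step 5: Ties in |d|, so use the tie-corrected normal approximation.
        E[W] = n(n+1)/4 = 12*13/4 = 39.
        Tie groups: |d|=1 (t=2), |d|=2 (t=2), |d|=3 (t=3), |d|=5 (t=3); sum(t^3 - t) = 60.
        Var[W] = n(n+1)(2n+1)/24 - sum(t^3-t)/48 = 3900/24 - 60/48 = 161.25.
        z = (W - E[W]) / sqrt(Var[W]) = (33.5 - 39) / 12.6984 = -0.4331.
        Two-sided p = 2*Phi(z) = 0.664924.
Step 6: alpha = 0.05. fail to reject H0.

W+ = 44.5, W- = 33.5, W = min = 33.5, p = 0.664924, fail to reject H0.


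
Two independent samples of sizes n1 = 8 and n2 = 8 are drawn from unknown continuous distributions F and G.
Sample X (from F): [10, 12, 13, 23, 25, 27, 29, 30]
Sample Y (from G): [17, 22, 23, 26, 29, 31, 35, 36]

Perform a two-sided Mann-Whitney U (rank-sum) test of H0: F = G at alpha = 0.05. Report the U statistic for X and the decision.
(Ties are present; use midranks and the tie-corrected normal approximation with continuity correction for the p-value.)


Step 1: Combine and sort all 16 observations; assign midranks.
sorted (value, group): (10,X), (12,X), (13,X), (17,Y), (22,Y), (23,X), (23,Y), (25,X), (26,Y), (27,X), (29,X), (29,Y), (30,X), (31,Y), (35,Y), (36,Y)
ranks: 10->1, 12->2, 13->3, 17->4, 22->5, 23->6.5, 23->6.5, 25->8, 26->9, 27->10, 29->11.5, 29->11.5, 30->13, 31->14, 35->15, 36->16
Step 2: Rank sum for X: R1 = 1 + 2 + 3 + 6.5 + 8 + 10 + 11.5 + 13 = 55.
Step 3: U_X = R1 - n1(n1+1)/2 = 55 - 8*9/2 = 55 - 36 = 19.
       U_Y = n1*n2 - U_X = 64 - 19 = 45.
Step 4: Ties are present, so use the tie-corrected normal approximation (with continuity correction) for the p-value.
Step 5: p-value = 0.188612; compare to alpha = 0.05. fail to reject H0.

U_X = 19, p = 0.188612, fail to reject H0 at alpha = 0.05.


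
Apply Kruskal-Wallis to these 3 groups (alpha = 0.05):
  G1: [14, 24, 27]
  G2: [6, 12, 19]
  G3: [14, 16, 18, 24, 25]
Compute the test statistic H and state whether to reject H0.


Step 1: Combine all N = 11 observations and assign midranks.
sorted (value, group, rank): (6,G2,1), (12,G2,2), (14,G1,3.5), (14,G3,3.5), (16,G3,5), (18,G3,6), (19,G2,7), (24,G1,8.5), (24,G3,8.5), (25,G3,10), (27,G1,11)
Step 2: Sum ranks within each group.
R_1 = 23 (n_1 = 3)
R_2 = 10 (n_2 = 3)
R_3 = 33 (n_3 = 5)
Step 3: H = 12/(N(N+1)) * sum(R_i^2/n_i) - 3(N+1)
     = 12/(11*12) * (23^2/3 + 10^2/3 + 33^2/5) - 3*12
     = 0.090909 * 427.467 - 36
     = 2.860606.
Step 4: Ties present; correction factor C = 1 - 12/(11^3 - 11) = 0.990909. Corrected H = 2.860606 / 0.990909 = 2.886850.
Step 5: Under H0, H ~ chi^2(2); p-value = 0.236118.
Step 6: alpha = 0.05. fail to reject H0.

H = 2.8869, df = 2, p = 0.236118, fail to reject H0.


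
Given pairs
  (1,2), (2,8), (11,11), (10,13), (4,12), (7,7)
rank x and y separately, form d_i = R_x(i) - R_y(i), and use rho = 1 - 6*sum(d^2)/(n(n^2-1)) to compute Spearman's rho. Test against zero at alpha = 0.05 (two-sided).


Step 1: Rank x and y separately (midranks; no ties here).
rank(x): 1->1, 2->2, 11->6, 10->5, 4->3, 7->4
rank(y): 2->1, 8->3, 11->4, 13->6, 12->5, 7->2
Step 2: d_i = R_x(i) - R_y(i); compute d_i^2.
  (1-1)^2=0, (2-3)^2=1, (6-4)^2=4, (5-6)^2=1, (3-5)^2=4, (4-2)^2=4
sum(d^2) = 14.
Step 3: rho = 1 - 6*14 / (6*(6^2 - 1)) = 1 - 84/210 = 0.600000.
Step 4: Under H0, t = rho * sqrt((n-2)/(1-rho^2)) = 1.5000 ~ t(4).
Step 5: Two-sided p-value from the t-distribution with 4 df = 0.208000.
Step 6: alpha = 0.05. fail to reject H0.

rho = 0.6000, p = 0.208000, fail to reject H0 at alpha = 0.05.


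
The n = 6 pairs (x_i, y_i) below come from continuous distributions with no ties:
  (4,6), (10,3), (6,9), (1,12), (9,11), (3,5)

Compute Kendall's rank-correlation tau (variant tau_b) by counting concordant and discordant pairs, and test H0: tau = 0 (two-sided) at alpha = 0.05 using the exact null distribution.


Step 1: Enumerate the 15 unordered pairs (i,j) with i<j and classify each by sign(x_j-x_i) * sign(y_j-y_i).
  (1,2):dx=+6,dy=-3->D; (1,3):dx=+2,dy=+3->C; (1,4):dx=-3,dy=+6->D; (1,5):dx=+5,dy=+5->C
  (1,6):dx=-1,dy=-1->C; (2,3):dx=-4,dy=+6->D; (2,4):dx=-9,dy=+9->D; (2,5):dx=-1,dy=+8->D
  (2,6):dx=-7,dy=+2->D; (3,4):dx=-5,dy=+3->D; (3,5):dx=+3,dy=+2->C; (3,6):dx=-3,dy=-4->C
  (4,5):dx=+8,dy=-1->D; (4,6):dx=+2,dy=-7->D; (5,6):dx=-6,dy=-6->C
Step 2: C = 6, D = 9, total pairs = 15.
Step 3: tau = (C - D)/(n(n-1)/2) = (6 - 9)/15 = -0.200000.
Step 4: Exact two-sided p-value (enumerate n! = 720 permutations of y under H0): p = 0.719444.
Step 5: alpha = 0.05. fail to reject H0.

tau_b = -0.2000 (C=6, D=9), p = 0.719444, fail to reject H0.


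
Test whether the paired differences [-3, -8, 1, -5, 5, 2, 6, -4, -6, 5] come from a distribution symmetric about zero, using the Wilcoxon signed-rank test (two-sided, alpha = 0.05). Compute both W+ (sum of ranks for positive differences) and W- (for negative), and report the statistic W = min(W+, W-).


Step 1: Drop any zero differences (none here) and take |d_i|.
|d| = [3, 8, 1, 5, 5, 2, 6, 4, 6, 5]
Step 2: Midrank |d_i| (ties get averaged ranks).
ranks: |3|->3, |8|->10, |1|->1, |5|->6, |5|->6, |2|->2, |6|->8.5, |4|->4, |6|->8.5, |5|->6
Step 3: Attach original signs; sum ranks with positive sign and with negative sign.
W+ = 1 + 6 + 2 + 8.5 + 6 = 23.5
W- = 3 + 10 + 6 + 4 + 8.5 = 31.5
(Check: W+ + W- = 55 should equal n(n+1)/2 = 55.)
Step 4: Test statistic W = min(W+, W-) = 23.5.
Step 5: Ties in |d|, so use the tie-corrected normal approximation.
        E[W] = n(n+1)/4 = 10*11/4 = 27.5.
        Tie groups: |d|=5 (t=3), |d|=6 (t=2); sum(t^3 - t) = 30.
        Var[W] = n(n+1)(2n+1)/24 - sum(t^3-t)/48 = 2310/24 - 30/48 = 95.625.
        z = (W - E[W]) / sqrt(Var[W]) = (23.5 - 27.5) / 9.7788 = -0.4090.
        Two-sided p = 2*Phi(z) = 0.682504.
Step 6: alpha = 0.05. fail to reject H0.

W+ = 23.5, W- = 31.5, W = min = 23.5, p = 0.682504, fail to reject H0.


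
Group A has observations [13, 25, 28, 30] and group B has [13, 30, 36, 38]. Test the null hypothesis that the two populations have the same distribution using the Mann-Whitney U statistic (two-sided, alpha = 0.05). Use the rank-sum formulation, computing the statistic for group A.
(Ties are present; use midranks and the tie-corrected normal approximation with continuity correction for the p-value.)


Step 1: Combine and sort all 8 observations; assign midranks.
sorted (value, group): (13,X), (13,Y), (25,X), (28,X), (30,X), (30,Y), (36,Y), (38,Y)
ranks: 13->1.5, 13->1.5, 25->3, 28->4, 30->5.5, 30->5.5, 36->7, 38->8
Step 2: Rank sum for X: R1 = 1.5 + 3 + 4 + 5.5 = 14.
Step 3: U_X = R1 - n1(n1+1)/2 = 14 - 4*5/2 = 14 - 10 = 4.
       U_Y = n1*n2 - U_X = 16 - 4 = 12.
Step 4: Ties are present, so use the tie-corrected normal approximation (with continuity correction) for the p-value.
Step 5: p-value = 0.306492; compare to alpha = 0.05. fail to reject H0.

U_X = 4, p = 0.306492, fail to reject H0 at alpha = 0.05.


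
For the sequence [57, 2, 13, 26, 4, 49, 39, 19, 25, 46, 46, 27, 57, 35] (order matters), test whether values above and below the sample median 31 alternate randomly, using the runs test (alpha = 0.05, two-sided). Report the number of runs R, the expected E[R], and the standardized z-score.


Step 1: Compute median = 31; label A = above, B = below.
Labels in order: ABBBBAABBAABAA  (n_A = 7, n_B = 7)
Step 2: Count runs R = 7.
Step 3: Under H0 (random ordering), E[R] = 2*n_A*n_B/(n_A+n_B) + 1 = 2*7*7/14 + 1 = 8.0000.
        Var[R] = 2*n_A*n_B*(2*n_A*n_B - n_A - n_B) / ((n_A+n_B)^2 * (n_A+n_B-1)) = 8232/2548 = 3.2308.
        SD[R] = 1.7974.
Step 4: Continuity-corrected z = (R + 0.5 - E[R]) / SD[R] = (7 + 0.5 - 8.0000) / 1.7974 = -0.2782.
Step 5: Two-sided p-value via normal approximation = 2*(1 - Phi(|z|)) = 0.780879.
Step 6: alpha = 0.05. fail to reject H0.

R = 7, z = -0.2782, p = 0.780879, fail to reject H0.


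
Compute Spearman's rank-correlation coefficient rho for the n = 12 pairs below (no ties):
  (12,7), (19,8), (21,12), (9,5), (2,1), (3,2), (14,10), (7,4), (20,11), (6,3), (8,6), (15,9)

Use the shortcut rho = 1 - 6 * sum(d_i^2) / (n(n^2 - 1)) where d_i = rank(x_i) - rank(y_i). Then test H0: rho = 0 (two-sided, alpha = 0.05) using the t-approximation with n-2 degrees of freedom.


Step 1: Rank x and y separately (midranks; no ties here).
rank(x): 12->7, 19->10, 21->12, 9->6, 2->1, 3->2, 14->8, 7->4, 20->11, 6->3, 8->5, 15->9
rank(y): 7->7, 8->8, 12->12, 5->5, 1->1, 2->2, 10->10, 4->4, 11->11, 3->3, 6->6, 9->9
Step 2: d_i = R_x(i) - R_y(i); compute d_i^2.
  (7-7)^2=0, (10-8)^2=4, (12-12)^2=0, (6-5)^2=1, (1-1)^2=0, (2-2)^2=0, (8-10)^2=4, (4-4)^2=0, (11-11)^2=0, (3-3)^2=0, (5-6)^2=1, (9-9)^2=0
sum(d^2) = 10.
Step 3: rho = 1 - 6*10 / (12*(12^2 - 1)) = 1 - 60/1716 = 0.965035.
Step 4: Under H0, t = rho * sqrt((n-2)/(1-rho^2)) = 11.6424 ~ t(10).
Step 5: Two-sided p-value from the t-distribution with 10 df = 0.000000.
Step 6: alpha = 0.05. reject H0.

rho = 0.9650, p = 0.000000, reject H0 at alpha = 0.05.


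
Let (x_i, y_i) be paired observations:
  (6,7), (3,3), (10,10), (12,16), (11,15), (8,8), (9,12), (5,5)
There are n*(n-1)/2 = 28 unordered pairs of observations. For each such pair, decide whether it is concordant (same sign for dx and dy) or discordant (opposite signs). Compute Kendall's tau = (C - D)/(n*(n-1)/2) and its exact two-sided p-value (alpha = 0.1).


Step 1: Enumerate the 28 unordered pairs (i,j) with i<j and classify each by sign(x_j-x_i) * sign(y_j-y_i).
  (1,2):dx=-3,dy=-4->C; (1,3):dx=+4,dy=+3->C; (1,4):dx=+6,dy=+9->C; (1,5):dx=+5,dy=+8->C
  (1,6):dx=+2,dy=+1->C; (1,7):dx=+3,dy=+5->C; (1,8):dx=-1,dy=-2->C; (2,3):dx=+7,dy=+7->C
  (2,4):dx=+9,dy=+13->C; (2,5):dx=+8,dy=+12->C; (2,6):dx=+5,dy=+5->C; (2,7):dx=+6,dy=+9->C
  (2,8):dx=+2,dy=+2->C; (3,4):dx=+2,dy=+6->C; (3,5):dx=+1,dy=+5->C; (3,6):dx=-2,dy=-2->C
  (3,7):dx=-1,dy=+2->D; (3,8):dx=-5,dy=-5->C; (4,5):dx=-1,dy=-1->C; (4,6):dx=-4,dy=-8->C
  (4,7):dx=-3,dy=-4->C; (4,8):dx=-7,dy=-11->C; (5,6):dx=-3,dy=-7->C; (5,7):dx=-2,dy=-3->C
  (5,8):dx=-6,dy=-10->C; (6,7):dx=+1,dy=+4->C; (6,8):dx=-3,dy=-3->C; (7,8):dx=-4,dy=-7->C
Step 2: C = 27, D = 1, total pairs = 28.
Step 3: tau = (C - D)/(n(n-1)/2) = (27 - 1)/28 = 0.928571.
Step 4: Exact two-sided p-value (enumerate n! = 40320 permutations of y under H0): p = 0.000397.
Step 5: alpha = 0.1. reject H0.

tau_b = 0.9286 (C=27, D=1), p = 0.000397, reject H0.


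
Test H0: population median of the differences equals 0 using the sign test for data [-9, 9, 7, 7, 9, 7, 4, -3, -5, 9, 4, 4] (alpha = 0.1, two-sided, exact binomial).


Step 1: Discard zero differences. Original n = 12; n_eff = number of nonzero differences = 12.
Nonzero differences (with sign): -9, +9, +7, +7, +9, +7, +4, -3, -5, +9, +4, +4
Step 2: Count signs: positive = 9, negative = 3.
Step 3: Under H0: P(positive) = 0.5, so the number of positives S ~ Bin(12, 0.5).
Step 4: Two-sided exact p-value = sum of Bin(12,0.5) probabilities at or below the observed probability = 0.145996.
Step 5: alpha = 0.1. fail to reject H0.

n_eff = 12, pos = 9, neg = 3, p = 0.145996, fail to reject H0.


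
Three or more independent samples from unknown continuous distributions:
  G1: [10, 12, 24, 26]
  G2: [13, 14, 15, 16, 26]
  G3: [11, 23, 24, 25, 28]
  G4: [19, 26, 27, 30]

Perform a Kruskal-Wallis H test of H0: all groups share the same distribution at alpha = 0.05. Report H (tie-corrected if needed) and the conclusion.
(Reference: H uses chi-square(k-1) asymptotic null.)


Step 1: Combine all N = 18 observations and assign midranks.
sorted (value, group, rank): (10,G1,1), (11,G3,2), (12,G1,3), (13,G2,4), (14,G2,5), (15,G2,6), (16,G2,7), (19,G4,8), (23,G3,9), (24,G1,10.5), (24,G3,10.5), (25,G3,12), (26,G1,14), (26,G2,14), (26,G4,14), (27,G4,16), (28,G3,17), (30,G4,18)
Step 2: Sum ranks within each group.
R_1 = 28.5 (n_1 = 4)
R_2 = 36 (n_2 = 5)
R_3 = 50.5 (n_3 = 5)
R_4 = 56 (n_4 = 4)
Step 3: H = 12/(N(N+1)) * sum(R_i^2/n_i) - 3(N+1)
     = 12/(18*19) * (28.5^2/4 + 36^2/5 + 50.5^2/5 + 56^2/4) - 3*19
     = 0.035088 * 1756.31 - 57
     = 4.625000.
Step 4: Ties present; correction factor C = 1 - 30/(18^3 - 18) = 0.994840. Corrected H = 4.625000 / 0.994840 = 4.648989.
Step 5: Under H0, H ~ chi^2(3); p-value = 0.199380.
Step 6: alpha = 0.05. fail to reject H0.

H = 4.6490, df = 3, p = 0.199380, fail to reject H0.


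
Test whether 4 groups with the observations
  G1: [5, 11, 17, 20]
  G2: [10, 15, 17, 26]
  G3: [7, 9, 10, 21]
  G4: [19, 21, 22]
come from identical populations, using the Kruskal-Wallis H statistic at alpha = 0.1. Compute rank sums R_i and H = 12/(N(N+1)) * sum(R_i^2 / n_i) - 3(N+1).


Step 1: Combine all N = 15 observations and assign midranks.
sorted (value, group, rank): (5,G1,1), (7,G3,2), (9,G3,3), (10,G2,4.5), (10,G3,4.5), (11,G1,6), (15,G2,7), (17,G1,8.5), (17,G2,8.5), (19,G4,10), (20,G1,11), (21,G3,12.5), (21,G4,12.5), (22,G4,14), (26,G2,15)
Step 2: Sum ranks within each group.
R_1 = 26.5 (n_1 = 4)
R_2 = 35 (n_2 = 4)
R_3 = 22 (n_3 = 4)
R_4 = 36.5 (n_4 = 3)
Step 3: H = 12/(N(N+1)) * sum(R_i^2/n_i) - 3(N+1)
     = 12/(15*16) * (26.5^2/4 + 35^2/4 + 22^2/4 + 36.5^2/3) - 3*16
     = 0.050000 * 1046.9 - 48
     = 4.344792.
Step 4: Ties present; correction factor C = 1 - 18/(15^3 - 15) = 0.994643. Corrected H = 4.344792 / 0.994643 = 4.368193.
Step 5: Under H0, H ~ chi^2(3); p-value = 0.224353.
Step 6: alpha = 0.1. fail to reject H0.

H = 4.3682, df = 3, p = 0.224353, fail to reject H0.


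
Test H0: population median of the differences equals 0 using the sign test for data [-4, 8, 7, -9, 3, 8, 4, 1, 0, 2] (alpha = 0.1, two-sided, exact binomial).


Step 1: Discard zero differences. Original n = 10; n_eff = number of nonzero differences = 9.
Nonzero differences (with sign): -4, +8, +7, -9, +3, +8, +4, +1, +2
Step 2: Count signs: positive = 7, negative = 2.
Step 3: Under H0: P(positive) = 0.5, so the number of positives S ~ Bin(9, 0.5).
Step 4: Two-sided exact p-value = sum of Bin(9,0.5) probabilities at or below the observed probability = 0.179688.
Step 5: alpha = 0.1. fail to reject H0.

n_eff = 9, pos = 7, neg = 2, p = 0.179688, fail to reject H0.


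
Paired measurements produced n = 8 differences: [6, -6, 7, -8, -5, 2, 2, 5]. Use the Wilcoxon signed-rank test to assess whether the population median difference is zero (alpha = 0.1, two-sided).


Step 1: Drop any zero differences (none here) and take |d_i|.
|d| = [6, 6, 7, 8, 5, 2, 2, 5]
Step 2: Midrank |d_i| (ties get averaged ranks).
ranks: |6|->5.5, |6|->5.5, |7|->7, |8|->8, |5|->3.5, |2|->1.5, |2|->1.5, |5|->3.5
Step 3: Attach original signs; sum ranks with positive sign and with negative sign.
W+ = 5.5 + 7 + 1.5 + 1.5 + 3.5 = 19
W- = 5.5 + 8 + 3.5 = 17
(Check: W+ + W- = 36 should equal n(n+1)/2 = 36.)
Step 4: Test statistic W = min(W+, W-) = 17.
Step 5: Ties in |d|, so use the tie-corrected normal approximation.
        E[W] = n(n+1)/4 = 8*9/4 = 18.
        Tie groups: |d|=2 (t=2), |d|=5 (t=2), |d|=6 (t=2); sum(t^3 - t) = 18.
        Var[W] = n(n+1)(2n+1)/24 - sum(t^3-t)/48 = 1224/24 - 18/48 = 50.625.
        z = (W - E[W]) / sqrt(Var[W]) = (17 - 18) / 7.1151 = -0.1405.
        Two-sided p = 2*Phi(z) = 0.888229.
Step 6: alpha = 0.1. fail to reject H0.

W+ = 19, W- = 17, W = min = 17, p = 0.888229, fail to reject H0.


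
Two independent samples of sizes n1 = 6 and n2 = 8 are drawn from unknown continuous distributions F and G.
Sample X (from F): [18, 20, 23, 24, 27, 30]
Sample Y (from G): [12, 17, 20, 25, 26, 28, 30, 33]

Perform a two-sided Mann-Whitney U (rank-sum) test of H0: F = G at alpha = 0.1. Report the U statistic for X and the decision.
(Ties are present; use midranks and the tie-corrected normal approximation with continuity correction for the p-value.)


Step 1: Combine and sort all 14 observations; assign midranks.
sorted (value, group): (12,Y), (17,Y), (18,X), (20,X), (20,Y), (23,X), (24,X), (25,Y), (26,Y), (27,X), (28,Y), (30,X), (30,Y), (33,Y)
ranks: 12->1, 17->2, 18->3, 20->4.5, 20->4.5, 23->6, 24->7, 25->8, 26->9, 27->10, 28->11, 30->12.5, 30->12.5, 33->14
Step 2: Rank sum for X: R1 = 3 + 4.5 + 6 + 7 + 10 + 12.5 = 43.
Step 3: U_X = R1 - n1(n1+1)/2 = 43 - 6*7/2 = 43 - 21 = 22.
       U_Y = n1*n2 - U_X = 48 - 22 = 26.
Step 4: Ties are present, so use the tie-corrected normal approximation (with continuity correction) for the p-value.
Step 5: p-value = 0.846116; compare to alpha = 0.1. fail to reject H0.

U_X = 22, p = 0.846116, fail to reject H0 at alpha = 0.1.


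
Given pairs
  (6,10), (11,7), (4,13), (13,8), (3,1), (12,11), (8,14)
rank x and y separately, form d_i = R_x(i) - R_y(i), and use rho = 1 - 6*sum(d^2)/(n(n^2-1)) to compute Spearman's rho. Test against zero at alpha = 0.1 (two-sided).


Step 1: Rank x and y separately (midranks; no ties here).
rank(x): 6->3, 11->5, 4->2, 13->7, 3->1, 12->6, 8->4
rank(y): 10->4, 7->2, 13->6, 8->3, 1->1, 11->5, 14->7
Step 2: d_i = R_x(i) - R_y(i); compute d_i^2.
  (3-4)^2=1, (5-2)^2=9, (2-6)^2=16, (7-3)^2=16, (1-1)^2=0, (6-5)^2=1, (4-7)^2=9
sum(d^2) = 52.
Step 3: rho = 1 - 6*52 / (7*(7^2 - 1)) = 1 - 312/336 = 0.071429.
Step 4: Under H0, t = rho * sqrt((n-2)/(1-rho^2)) = 0.1601 ~ t(5).
Step 5: Two-sided p-value from the t-distribution with 5 df = 0.879048.
Step 6: alpha = 0.1. fail to reject H0.

rho = 0.0714, p = 0.879048, fail to reject H0 at alpha = 0.1.


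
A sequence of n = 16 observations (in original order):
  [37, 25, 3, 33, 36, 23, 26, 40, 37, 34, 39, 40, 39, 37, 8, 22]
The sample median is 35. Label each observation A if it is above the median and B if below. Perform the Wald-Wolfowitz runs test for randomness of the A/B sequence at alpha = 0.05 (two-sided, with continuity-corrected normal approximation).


Step 1: Compute median = 35; label A = above, B = below.
Labels in order: ABBBABBAABAAAABB  (n_A = 8, n_B = 8)
Step 2: Count runs R = 8.
Step 3: Under H0 (random ordering), E[R] = 2*n_A*n_B/(n_A+n_B) + 1 = 2*8*8/16 + 1 = 9.0000.
        Var[R] = 2*n_A*n_B*(2*n_A*n_B - n_A - n_B) / ((n_A+n_B)^2 * (n_A+n_B-1)) = 14336/3840 = 3.7333.
        SD[R] = 1.9322.
Step 4: Continuity-corrected z = (R + 0.5 - E[R]) / SD[R] = (8 + 0.5 - 9.0000) / 1.9322 = -0.2588.
Step 5: Two-sided p-value via normal approximation = 2*(1 - Phi(|z|)) = 0.795809.
Step 6: alpha = 0.05. fail to reject H0.

R = 8, z = -0.2588, p = 0.795809, fail to reject H0.
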